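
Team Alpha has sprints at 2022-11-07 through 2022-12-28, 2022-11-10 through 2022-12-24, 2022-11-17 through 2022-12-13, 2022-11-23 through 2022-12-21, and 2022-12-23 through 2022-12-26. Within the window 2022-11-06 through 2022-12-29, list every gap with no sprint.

After merging, the occupied span is 2022-11-07 through 2022-12-28.
Complement within 2022-11-06 through 2022-12-29: 2022-11-06 through 2022-11-06, 2022-12-29 through 2022-12-29.

2022-11-06 through 2022-11-06, 2022-12-29 through 2022-12-29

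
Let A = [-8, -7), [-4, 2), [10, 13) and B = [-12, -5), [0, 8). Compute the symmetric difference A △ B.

[-12, -8) ∪ [-7, -5) ∪ [-4, 0) ∪ [2, 8) ∪ [10, 13)

A \ B = [-4, 0), [10, 13).
B \ A = [-12, -8), [-7, -5), [2, 8).
Union of the two gives the symmetric difference.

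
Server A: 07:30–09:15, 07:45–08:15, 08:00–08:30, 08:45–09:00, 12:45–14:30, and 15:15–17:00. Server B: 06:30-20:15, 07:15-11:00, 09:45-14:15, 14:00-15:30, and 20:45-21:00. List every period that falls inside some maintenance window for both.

A, merged: 07:30–09:15, 12:45–14:30, 15:15–17:00.
B, merged: 06:30–20:15, 20:45–21:00.
07:30–09:15 overlaps B on 07:30–09:15.
12:45–14:30 overlaps B on 12:45–14:30.
15:15–17:00 overlaps B on 15:15–17:00.

07:30–09:15, 12:45–14:30, 15:15–17:00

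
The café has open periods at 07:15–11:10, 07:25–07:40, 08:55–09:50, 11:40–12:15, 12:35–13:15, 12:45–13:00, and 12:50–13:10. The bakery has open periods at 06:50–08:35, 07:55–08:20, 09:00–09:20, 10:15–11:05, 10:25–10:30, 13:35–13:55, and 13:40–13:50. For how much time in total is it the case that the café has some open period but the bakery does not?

2 h 40 min

Merge the first list: 07:15–11:10, 11:40–12:15, 12:35–13:15.
Merge the second list: 06:50–08:35, 09:00–09:20, 10:15–11:05, 13:35–13:55.
A \ B = 08:35–09:00, 09:20–10:15, 11:05–11:10, 11:40–12:15, 12:35–13:15.
Total: 25 min + 55 min + 5 min + 35 min + 40 min = 2 h 40 min.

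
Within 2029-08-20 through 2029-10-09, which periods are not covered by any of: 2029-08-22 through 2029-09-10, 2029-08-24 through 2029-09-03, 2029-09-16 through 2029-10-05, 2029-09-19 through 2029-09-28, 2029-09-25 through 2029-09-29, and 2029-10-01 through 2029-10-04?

2029-08-20 through 2029-08-21, 2029-09-11 through 2029-09-15, 2029-10-06 through 2029-10-09

The merged coverage is 2029-08-22 through 2029-09-10, 2029-09-16 through 2029-10-05.
Gaps within 2029-08-20 through 2029-10-09: 2029-08-20 through 2029-08-21, 2029-09-11 through 2029-09-15, 2029-10-06 through 2029-10-09.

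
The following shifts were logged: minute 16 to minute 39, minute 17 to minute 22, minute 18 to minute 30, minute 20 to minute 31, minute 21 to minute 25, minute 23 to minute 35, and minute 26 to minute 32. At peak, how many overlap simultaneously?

Walk the sorted start/end points keeping a running depth.
The depth first hits 5 at minute 21.

5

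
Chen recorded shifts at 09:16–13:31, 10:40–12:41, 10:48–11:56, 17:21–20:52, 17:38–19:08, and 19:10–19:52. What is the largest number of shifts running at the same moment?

At 10:48, 3 of the intervals are simultaneously active.
No point has more.

3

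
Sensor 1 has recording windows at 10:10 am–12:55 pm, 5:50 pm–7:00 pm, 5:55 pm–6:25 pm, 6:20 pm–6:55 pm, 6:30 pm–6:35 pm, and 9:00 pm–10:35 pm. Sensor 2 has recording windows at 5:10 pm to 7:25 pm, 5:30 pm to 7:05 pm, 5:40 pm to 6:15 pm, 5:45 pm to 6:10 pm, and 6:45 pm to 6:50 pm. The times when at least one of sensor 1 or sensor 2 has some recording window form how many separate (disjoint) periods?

A, merged: 10:10 am–12:55 pm, 5:50 pm–7:00 pm, 9:00 pm–10:35 pm.
B, merged: 5:10 pm–7:25 pm.
A ∪ B = 10:10 am–12:55 pm, 5:10 pm–7:25 pm, 9:00 pm–10:35 pm.
That is 3 disjoint pieces.

3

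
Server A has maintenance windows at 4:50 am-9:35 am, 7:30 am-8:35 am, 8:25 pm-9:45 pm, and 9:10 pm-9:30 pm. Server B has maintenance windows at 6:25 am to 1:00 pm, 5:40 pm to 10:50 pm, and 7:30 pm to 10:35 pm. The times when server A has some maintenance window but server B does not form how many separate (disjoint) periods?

1

Merge the first list: 4:50 am–9:35 am, 8:25 pm–9:45 pm.
Merge the second list: 6:25 am–1:00 pm, 5:40 pm–10:50 pm.
A \ B = 4:50 am–6:25 am.
That is 1 disjoint piece.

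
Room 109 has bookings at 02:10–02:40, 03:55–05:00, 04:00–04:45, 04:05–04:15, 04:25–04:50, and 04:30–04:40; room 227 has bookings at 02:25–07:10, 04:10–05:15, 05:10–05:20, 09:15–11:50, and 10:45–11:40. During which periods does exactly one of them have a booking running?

First set merges to 02:10–02:40, 03:55–05:00.
Second set merges to 02:25–07:10, 09:15–11:50.
A but not B: 02:10–02:25.
B but not A: 02:40–03:55, 05:00–07:10, 09:15–11:50.
Combining gives A △ B.

02:10–02:25, 02:40–03:55, 05:00–07:10, 09:15–11:50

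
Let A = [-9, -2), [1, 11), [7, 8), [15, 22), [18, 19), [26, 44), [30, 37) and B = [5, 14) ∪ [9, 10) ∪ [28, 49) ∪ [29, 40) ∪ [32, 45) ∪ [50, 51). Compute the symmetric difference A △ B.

[-9, -2) ∪ [1, 5) ∪ [11, 14) ∪ [15, 22) ∪ [26, 28) ∪ [44, 49) ∪ [50, 51)

A, merged: [-9, -2), [1, 11), [15, 22), [26, 44).
B, merged: [5, 14), [28, 49), [50, 51).
A but not B: [-9, -2), [1, 5), [15, 22), [26, 28).
B but not A: [11, 14), [44, 49), [50, 51).
Combining gives A △ B.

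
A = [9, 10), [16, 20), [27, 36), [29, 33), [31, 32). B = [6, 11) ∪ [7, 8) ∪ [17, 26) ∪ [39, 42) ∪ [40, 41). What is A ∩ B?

A, merged: [9, 10), [16, 20), [27, 36).
B, merged: [6, 11), [17, 26), [39, 42).
[9, 10) overlaps B on [9, 10).
[16, 20) overlaps B on [17, 20).
[27, 36) falls entirely outside B.

[9, 10) ∪ [17, 20)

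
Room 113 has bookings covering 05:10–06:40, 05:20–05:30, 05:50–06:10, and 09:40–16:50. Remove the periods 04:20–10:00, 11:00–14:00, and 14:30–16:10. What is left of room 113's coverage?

10:00–11:00, 14:00–14:30, 16:10–16:50

A, merged: 05:10–06:40, 09:40–16:50.
05:10–06:40: entirely removed.
09:40–16:50 \ B = 10:00–11:00, 14:00–14:30, 16:10–16:50.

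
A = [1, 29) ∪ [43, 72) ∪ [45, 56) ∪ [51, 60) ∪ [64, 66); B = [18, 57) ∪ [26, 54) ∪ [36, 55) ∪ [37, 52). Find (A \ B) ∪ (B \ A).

[1, 18) ∪ [29, 43) ∪ [57, 72)

First set merges to [1, 29), [43, 72).
Second set merges to [18, 57).
A but not B: [1, 18), [57, 72).
B but not A: [29, 43).
Combining gives A △ B.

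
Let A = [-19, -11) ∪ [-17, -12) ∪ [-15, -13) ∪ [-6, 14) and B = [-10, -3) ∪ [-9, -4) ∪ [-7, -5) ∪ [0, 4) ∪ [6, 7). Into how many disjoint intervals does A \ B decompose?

First set merges to [-19, -11), [-6, 14).
Second set merges to [-10, -3), [0, 4), [6, 7).
A \ B = [-19, -11), [-3, 0), [4, 6), [7, 14).
That is 4 disjoint pieces.

4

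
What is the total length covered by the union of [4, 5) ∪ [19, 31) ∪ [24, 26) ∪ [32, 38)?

19

Merged: [4, 5), [19, 31), [32, 38).
Lengths: 1 + 12 + 6 = 19.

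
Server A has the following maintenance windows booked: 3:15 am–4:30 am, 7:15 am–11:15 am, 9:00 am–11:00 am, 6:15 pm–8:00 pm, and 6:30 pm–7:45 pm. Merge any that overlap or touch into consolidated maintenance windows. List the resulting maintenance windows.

3:15 am-4:30 am, 7:15 am-11:15 am, 6:15 pm-8:00 pm

7:15 am-11:15 am is disjoint → start new block.
9:00 am-11:00 am overlaps/touches 7:15 am-11:15 am → extend to 7:15 am-11:15 am.
6:15 pm-8:00 pm is disjoint → start new block.
6:30 pm-7:45 pm overlaps/touches 6:15 pm-8:00 pm → extend to 6:15 pm-8:00 pm.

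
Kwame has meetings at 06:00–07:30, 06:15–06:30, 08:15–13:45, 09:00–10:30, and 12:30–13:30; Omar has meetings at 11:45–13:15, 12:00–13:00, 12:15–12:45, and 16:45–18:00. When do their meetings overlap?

11:45–13:15

A, merged: 06:00–07:30, 08:15–13:45.
B, merged: 11:45–13:15, 16:45–18:00.
06:00–07:30 meets no B interval.
08:15–13:45 ∩ B → 11:45–13:15.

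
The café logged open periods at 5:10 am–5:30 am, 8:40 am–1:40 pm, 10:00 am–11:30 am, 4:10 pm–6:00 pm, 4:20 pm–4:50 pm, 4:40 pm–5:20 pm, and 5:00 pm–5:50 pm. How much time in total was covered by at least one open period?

7 h 10 min

Merged: 5:10 am-5:30 am, 8:40 am-1:40 pm, 4:10 pm-6:00 pm.
Lengths: 20 min + 5 h + 1 h 50 min = 7 h 10 min.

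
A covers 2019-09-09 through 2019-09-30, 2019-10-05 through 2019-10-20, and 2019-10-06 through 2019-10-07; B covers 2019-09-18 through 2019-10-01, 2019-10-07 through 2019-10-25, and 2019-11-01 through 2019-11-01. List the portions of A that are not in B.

A, merged: 2019-09-09 through 2019-09-30, 2019-10-05 through 2019-10-20.
2019-09-09 through 2019-09-30 minus B → 2019-09-09 through 2019-09-17.
2019-10-05 through 2019-10-20 minus B → 2019-10-05 through 2019-10-06.

2019-09-09 through 2019-09-17, 2019-10-05 through 2019-10-06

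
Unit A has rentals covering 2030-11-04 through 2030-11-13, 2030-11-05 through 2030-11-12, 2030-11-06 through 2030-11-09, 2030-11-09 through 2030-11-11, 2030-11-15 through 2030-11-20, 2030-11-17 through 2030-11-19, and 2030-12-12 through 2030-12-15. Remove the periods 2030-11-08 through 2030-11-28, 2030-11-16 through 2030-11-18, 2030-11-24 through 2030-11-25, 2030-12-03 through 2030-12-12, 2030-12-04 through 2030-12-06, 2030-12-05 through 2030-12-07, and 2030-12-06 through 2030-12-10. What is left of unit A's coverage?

2030-11-04 through 2030-11-07, 2030-12-13 through 2030-12-15

First set merges to 2030-11-04 through 2030-11-13, 2030-11-15 through 2030-11-20, 2030-12-12 through 2030-12-15.
Second set merges to 2030-11-08 through 2030-11-28, 2030-12-03 through 2030-12-12.
2030-11-04 through 2030-11-13 with B removed leaves 2030-11-04 through 2030-11-07.
2030-11-15 through 2030-11-20 lies entirely inside B → drops out.
2030-12-12 through 2030-12-15 with B removed leaves 2030-12-13 through 2030-12-15.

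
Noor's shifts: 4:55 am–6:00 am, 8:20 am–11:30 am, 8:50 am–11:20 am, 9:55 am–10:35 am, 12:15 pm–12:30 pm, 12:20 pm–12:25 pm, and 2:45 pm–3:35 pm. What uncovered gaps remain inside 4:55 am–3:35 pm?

6:00 am–8:20 am, 11:30 am–12:15 pm, 12:30 pm–2:45 pm

Covered (merged): 4:55 am–6:00 am, 8:20 am–11:30 am, 12:15 pm–12:30 pm, 2:45 pm–3:35 pm.
Complement within 4:55 am–3:35 pm: 6:00 am–8:20 am, 11:30 am–12:15 pm, 12:30 pm–2:45 pm.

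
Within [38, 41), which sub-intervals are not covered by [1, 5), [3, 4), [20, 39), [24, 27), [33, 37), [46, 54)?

Covered (merged): [1, 5), [20, 39), [46, 54).
Uncovered inside [38, 41): [39, 41).

[39, 41)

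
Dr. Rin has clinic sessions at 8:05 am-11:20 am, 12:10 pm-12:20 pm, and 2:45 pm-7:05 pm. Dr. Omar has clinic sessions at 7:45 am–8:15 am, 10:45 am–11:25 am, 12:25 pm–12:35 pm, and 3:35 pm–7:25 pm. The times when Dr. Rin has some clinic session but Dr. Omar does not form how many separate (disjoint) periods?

A \ B = 8:15 am–10:45 am, 12:10 pm–12:20 pm, 2:45 pm–3:35 pm.
That is 3 disjoint pieces.

3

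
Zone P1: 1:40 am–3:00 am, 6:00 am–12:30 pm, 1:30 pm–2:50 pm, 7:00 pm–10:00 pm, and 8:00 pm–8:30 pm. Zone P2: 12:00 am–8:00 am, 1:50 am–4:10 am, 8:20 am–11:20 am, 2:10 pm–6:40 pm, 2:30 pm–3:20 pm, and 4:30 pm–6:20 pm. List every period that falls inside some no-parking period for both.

Merge the first list: 1:40 am–3:00 am, 6:00 am–12:30 pm, 1:30 pm–2:50 pm, 7:00 pm–10:00 pm.
Merge the second list: 12:00 am–8:00 am, 8:20 am–11:20 am, 2:10 pm–6:40 pm.
1:40 am–3:00 am ∩ B → 1:40 am–3:00 am.
6:00 am–12:30 pm ∩ B → 6:00 am–8:00 am, 8:20 am–11:20 am.
1:30 pm–2:50 pm ∩ B → 2:10 pm–2:50 pm.
7:00 pm–10:00 pm meets no B interval.

1:40 am–3:00 am, 6:00 am–8:00 am, 8:20 am–11:20 am, 2:10 pm–2:50 pm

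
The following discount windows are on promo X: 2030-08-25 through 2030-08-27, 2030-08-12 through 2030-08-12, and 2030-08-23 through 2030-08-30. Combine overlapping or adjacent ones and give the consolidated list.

Sort by start: 2030-08-12 through 2030-08-12, 2030-08-23 through 2030-08-30, 2030-08-25 through 2030-08-27.
2030-08-23 through 2030-08-30 is disjoint → start new block.
2030-08-25 through 2030-08-27 overlaps/touches 2030-08-23 through 2030-08-30 → extend to 2030-08-23 through 2030-08-30.

2030-08-12 through 2030-08-12, 2030-08-23 through 2030-08-30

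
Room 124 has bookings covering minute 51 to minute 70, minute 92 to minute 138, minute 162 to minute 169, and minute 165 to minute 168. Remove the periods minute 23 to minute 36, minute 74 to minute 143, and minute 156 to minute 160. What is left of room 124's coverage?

Merge the first list: minute 51 to minute 70, minute 92 to minute 138, minute 162 to minute 169.
minute 51 to minute 70: no B overlap → unchanged.
minute 92 to minute 138: fully covered by B → removed.
minute 162 to minute 169: no B overlap → unchanged.

minute 51 to minute 70, minute 162 to minute 169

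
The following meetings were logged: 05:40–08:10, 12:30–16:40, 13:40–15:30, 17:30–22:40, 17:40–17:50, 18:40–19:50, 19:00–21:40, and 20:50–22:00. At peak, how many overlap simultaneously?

Sweep endpoints in order; track running count of active intervals.
Peak of 3 reached at 19:00.

3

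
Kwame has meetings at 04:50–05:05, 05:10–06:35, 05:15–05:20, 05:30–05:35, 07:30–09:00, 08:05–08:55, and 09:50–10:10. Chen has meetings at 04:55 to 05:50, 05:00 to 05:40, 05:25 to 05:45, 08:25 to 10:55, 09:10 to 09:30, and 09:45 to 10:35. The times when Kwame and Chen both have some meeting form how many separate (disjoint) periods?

4

A, merged: 04:50–05:05, 05:10–06:35, 07:30–09:00, 09:50–10:10.
B, merged: 04:55–05:50, 08:25–10:55.
A ∩ B = 04:55–05:05, 05:10–05:50, 08:25–09:00, 09:50–10:10.
That is 4 disjoint pieces.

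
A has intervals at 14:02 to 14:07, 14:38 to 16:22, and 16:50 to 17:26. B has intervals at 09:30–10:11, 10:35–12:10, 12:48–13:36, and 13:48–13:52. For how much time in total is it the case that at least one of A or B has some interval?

A ∪ B = 09:30–10:11, 10:35–12:10, 12:48–13:36, 13:48–13:52, 14:02–14:07, 14:38–16:22, 16:50–17:26.
Total: 41 min + 1 h 35 min + 48 min + 4 min + 5 min + 1 h 44 min + 36 min = 5 h 33 min.

5 h 33 min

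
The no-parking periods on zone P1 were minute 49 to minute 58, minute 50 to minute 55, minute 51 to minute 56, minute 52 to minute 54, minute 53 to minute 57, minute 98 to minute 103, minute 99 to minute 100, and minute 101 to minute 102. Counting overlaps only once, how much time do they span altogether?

14 minutes

Merged: minute 49 to minute 58, minute 98 to minute 103.
Lengths: 9 minutes + 5 minutes = 14 minutes.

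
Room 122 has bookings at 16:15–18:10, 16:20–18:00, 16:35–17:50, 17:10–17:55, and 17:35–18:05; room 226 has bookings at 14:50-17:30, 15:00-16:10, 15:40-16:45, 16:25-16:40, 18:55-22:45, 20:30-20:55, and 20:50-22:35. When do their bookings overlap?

Merge the first list: 16:15–18:10.
Merge the second list: 14:50–17:30, 18:55–22:45.
16:15–18:10 meets the second set on 16:15–17:30.

16:15–17:30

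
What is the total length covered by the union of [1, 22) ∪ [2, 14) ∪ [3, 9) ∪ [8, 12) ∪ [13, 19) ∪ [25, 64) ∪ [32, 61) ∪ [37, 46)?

60

Merged: [1, 22), [25, 64).
Lengths: 21 + 39 = 60.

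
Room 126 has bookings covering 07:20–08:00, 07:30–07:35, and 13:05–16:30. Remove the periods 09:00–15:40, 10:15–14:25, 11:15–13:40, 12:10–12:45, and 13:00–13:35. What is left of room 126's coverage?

Merge the first list: 07:20–08:00, 13:05–16:30.
Merge the second list: 09:00–15:40.
07:20–08:00 is untouched.
13:05–16:30 with B removed leaves 15:40–16:30.

07:20–08:00, 15:40–16:30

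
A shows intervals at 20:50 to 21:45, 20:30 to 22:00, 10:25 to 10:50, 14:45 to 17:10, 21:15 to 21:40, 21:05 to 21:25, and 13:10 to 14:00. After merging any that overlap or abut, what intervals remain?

Sort by start: 10:25–10:50, 13:10–14:00, 14:45–17:10, 20:30–22:00, 20:50–21:45, 21:05–21:25, 21:15–21:40.
13:10–14:00 is disjoint → start new block.
14:45–17:10 is disjoint → start new block.
20:30–22:00 is disjoint → start new block.
20:50–21:45 overlaps/touches 20:30–22:00 → extend to 20:30–22:00.
21:05–21:25 overlaps/touches 20:30–22:00 → extend to 20:30–22:00.
21:15–21:40 overlaps/touches 20:30–22:00 → extend to 20:30–22:00.

10:25–10:50, 13:10–14:00, 14:45–17:10, 20:30–22:00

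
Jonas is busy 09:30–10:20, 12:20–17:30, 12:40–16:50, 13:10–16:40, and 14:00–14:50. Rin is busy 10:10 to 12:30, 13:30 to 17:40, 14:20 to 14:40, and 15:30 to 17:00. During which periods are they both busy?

10:10–10:20, 12:20–12:30, 13:30–17:30

Merge the first list: 09:30–10:20, 12:20–17:30.
Merge the second list: 10:10–12:30, 13:30–17:40.
09:30–10:20 ∩ B → 10:10–10:20.
12:20–17:30 ∩ B → 12:20–12:30, 13:30–17:30.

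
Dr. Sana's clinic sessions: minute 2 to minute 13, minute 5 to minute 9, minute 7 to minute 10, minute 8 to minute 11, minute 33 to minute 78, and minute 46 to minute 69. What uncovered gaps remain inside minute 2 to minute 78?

Covered (merged): minute 2 to minute 13, minute 33 to minute 78.
Complement within minute 2 to minute 78: minute 13 to minute 33.

minute 13 to minute 33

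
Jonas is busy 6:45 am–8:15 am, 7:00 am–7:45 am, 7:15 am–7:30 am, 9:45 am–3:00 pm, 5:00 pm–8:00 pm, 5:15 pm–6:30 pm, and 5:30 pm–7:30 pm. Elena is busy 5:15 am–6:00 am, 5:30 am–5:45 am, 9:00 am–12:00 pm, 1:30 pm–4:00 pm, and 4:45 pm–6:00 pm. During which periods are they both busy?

Merge the first list: 6:45 am-8:15 am, 9:45 am-3:00 pm, 5:00 pm-8:00 pm.
Merge the second list: 5:15 am-6:00 am, 9:00 am-12:00 pm, 1:30 pm-4:00 pm, 4:45 pm-6:00 pm.
6:45 am-8:15 am falls entirely outside B.
9:45 am-3:00 pm overlaps B on 9:45 am-12:00 pm, 1:30 pm-3:00 pm.
5:00 pm-8:00 pm overlaps B on 5:00 pm-6:00 pm.

9:45 am-12:00 pm, 1:30 pm-3:00 pm, 5:00 pm-6:00 pm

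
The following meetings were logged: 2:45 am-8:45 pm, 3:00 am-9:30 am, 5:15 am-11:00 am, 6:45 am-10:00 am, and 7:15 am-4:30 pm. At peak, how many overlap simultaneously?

Sweep endpoints in order; track running count of active intervals.
Peak of 5 reached at 7:15 am.

5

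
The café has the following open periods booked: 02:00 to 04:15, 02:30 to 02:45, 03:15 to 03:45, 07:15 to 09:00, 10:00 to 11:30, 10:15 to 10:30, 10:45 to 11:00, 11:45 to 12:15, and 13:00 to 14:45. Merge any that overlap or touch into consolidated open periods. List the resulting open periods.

02:30–02:45 overlaps/touches 02:00–04:15 → extend to 02:00–04:15.
03:15–03:45 overlaps/touches 02:00–04:15 → extend to 02:00–04:15.
07:15–09:00 is disjoint → start new block.
10:00–11:30 is disjoint → start new block.
10:15–10:30 overlaps/touches 10:00–11:30 → extend to 10:00–11:30.
10:45–11:00 overlaps/touches 10:00–11:30 → extend to 10:00–11:30.
11:45–12:15 is disjoint → start new block.
13:00–14:45 is disjoint → start new block.

02:00–04:15, 07:15–09:00, 10:00–11:30, 11:45–12:15, 13:00–14:45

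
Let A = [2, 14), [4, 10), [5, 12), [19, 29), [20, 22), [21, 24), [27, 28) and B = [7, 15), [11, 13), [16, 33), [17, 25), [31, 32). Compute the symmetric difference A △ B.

[2, 7) ∪ [14, 15) ∪ [16, 19) ∪ [29, 33)

Merge the first list: [2, 14), [19, 29).
Merge the second list: [7, 15), [16, 33).
Only in the first: [2, 7).
Only in the second: [14, 15), [16, 19), [29, 33).
Together these are the periods covered by exactly one.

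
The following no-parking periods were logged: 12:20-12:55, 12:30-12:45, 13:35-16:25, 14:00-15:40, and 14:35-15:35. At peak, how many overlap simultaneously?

Walk the sorted start/end points keeping a running depth.
The depth first hits 3 at 14:35.

3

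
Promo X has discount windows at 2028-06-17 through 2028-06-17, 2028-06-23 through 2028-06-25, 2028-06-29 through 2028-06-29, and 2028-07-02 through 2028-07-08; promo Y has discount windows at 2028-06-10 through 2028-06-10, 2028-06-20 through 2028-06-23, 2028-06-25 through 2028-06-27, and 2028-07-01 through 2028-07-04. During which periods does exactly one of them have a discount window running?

Only in the first: 2028-06-17 through 2028-06-17, 2028-06-24 through 2028-06-24, 2028-06-29 through 2028-06-29, 2028-07-05 through 2028-07-08.
Only in the second: 2028-06-10 through 2028-06-10, 2028-06-20 through 2028-06-22, 2028-06-26 through 2028-06-27, 2028-07-01 through 2028-07-01.
Together these are the periods covered by exactly one.

2028-06-10 through 2028-06-10, 2028-06-17 through 2028-06-17, 2028-06-20 through 2028-06-22, 2028-06-24 through 2028-06-24, 2028-06-26 through 2028-06-27, 2028-06-29 through 2028-06-29, 2028-07-01 through 2028-07-01, 2028-07-05 through 2028-07-08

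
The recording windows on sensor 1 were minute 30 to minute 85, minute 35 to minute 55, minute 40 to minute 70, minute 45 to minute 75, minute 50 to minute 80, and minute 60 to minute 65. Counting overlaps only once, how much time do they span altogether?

Merged: minute 30 to minute 85.
Length: 55 minutes.

55 minutes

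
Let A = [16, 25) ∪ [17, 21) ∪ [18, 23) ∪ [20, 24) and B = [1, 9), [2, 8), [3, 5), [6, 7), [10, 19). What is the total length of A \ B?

6

Merge the first list: [16, 25).
Merge the second list: [1, 9), [10, 19).
A \ B = [19, 25).
Total: 6.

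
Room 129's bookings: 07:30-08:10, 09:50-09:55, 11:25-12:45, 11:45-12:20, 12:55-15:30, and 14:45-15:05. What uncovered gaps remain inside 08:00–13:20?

08:10-09:50, 09:55-11:25, 12:45-12:55

Covered (merged): 07:30-08:10, 09:50-09:55, 11:25-12:45, 12:55-15:30.
Complement within 08:00-13:20: 08:10-09:50, 09:55-11:25, 12:45-12:55.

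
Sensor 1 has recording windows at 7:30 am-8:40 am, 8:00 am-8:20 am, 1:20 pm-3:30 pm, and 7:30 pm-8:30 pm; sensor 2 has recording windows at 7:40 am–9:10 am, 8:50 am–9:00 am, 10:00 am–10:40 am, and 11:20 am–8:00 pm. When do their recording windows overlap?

7:40 am–8:40 am, 1:20 pm–3:30 pm, 7:30 pm–8:00 pm

Merge the first list: 7:30 am–8:40 am, 1:20 pm–3:30 pm, 7:30 pm–8:30 pm.
Merge the second list: 7:40 am–9:10 am, 10:00 am–10:40 am, 11:20 am–8:00 pm.
7:30 am–8:40 am meets the second set on 7:40 am–8:40 am.
1:20 pm–3:30 pm meets the second set on 1:20 pm–3:30 pm.
7:30 pm–8:30 pm meets the second set on 7:30 pm–8:00 pm.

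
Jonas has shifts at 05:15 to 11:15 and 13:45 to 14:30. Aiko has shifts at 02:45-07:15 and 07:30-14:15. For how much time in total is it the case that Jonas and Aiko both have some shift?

6 h 15 min

A ∩ B = 05:15–07:15, 07:30–11:15, 13:45–14:15.
Total: 2 h + 3 h 45 min + 30 min = 6 h 15 min.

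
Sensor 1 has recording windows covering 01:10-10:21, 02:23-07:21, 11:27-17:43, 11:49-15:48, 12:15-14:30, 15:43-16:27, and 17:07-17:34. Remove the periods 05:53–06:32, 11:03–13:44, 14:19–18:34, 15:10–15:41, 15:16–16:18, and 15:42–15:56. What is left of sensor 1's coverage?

01:10–05:53, 06:32–10:21, 13:44–14:19

First set merges to 01:10–10:21, 11:27–17:43.
Second set merges to 05:53–06:32, 11:03–13:44, 14:19–18:34.
01:10–10:21 \ B = 01:10–05:53, 06:32–10:21.
11:27–17:43 \ B = 13:44–14:19.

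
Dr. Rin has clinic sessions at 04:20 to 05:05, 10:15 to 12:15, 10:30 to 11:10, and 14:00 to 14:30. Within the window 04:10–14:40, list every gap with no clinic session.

04:10-04:20, 05:05-10:15, 12:15-14:00, 14:30-14:40

The merged coverage is 04:20-05:05, 10:15-12:15, 14:00-14:30.
Uncovered inside 04:10-14:40: 04:10-04:20, 05:05-10:15, 12:15-14:00, 14:30-14:40.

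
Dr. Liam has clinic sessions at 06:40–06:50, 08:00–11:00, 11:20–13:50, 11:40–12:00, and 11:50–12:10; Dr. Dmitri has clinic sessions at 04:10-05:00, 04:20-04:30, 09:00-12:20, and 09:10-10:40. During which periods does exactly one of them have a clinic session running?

First set merges to 06:40–06:50, 08:00–11:00, 11:20–13:50.
Second set merges to 04:10–05:00, 09:00–12:20.
A \ B = 06:40–06:50, 08:00–09:00, 12:20–13:50.
B \ A = 04:10–05:00, 11:00–11:20.
Union of the two gives the symmetric difference.

04:10–05:00, 06:40–06:50, 08:00–09:00, 11:00–11:20, 12:20–13:50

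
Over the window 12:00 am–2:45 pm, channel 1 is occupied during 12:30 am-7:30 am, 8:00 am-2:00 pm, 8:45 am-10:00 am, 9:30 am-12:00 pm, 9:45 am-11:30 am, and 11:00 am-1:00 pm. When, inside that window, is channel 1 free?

12:00 am–12:30 am, 7:30 am–8:00 am, 2:00 pm–2:45 pm

Covered (merged): 12:30 am–7:30 am, 8:00 am–2:00 pm.
Uncovered inside 12:00 am–2:45 pm: 12:00 am–12:30 am, 7:30 am–8:00 am, 2:00 pm–2:45 pm.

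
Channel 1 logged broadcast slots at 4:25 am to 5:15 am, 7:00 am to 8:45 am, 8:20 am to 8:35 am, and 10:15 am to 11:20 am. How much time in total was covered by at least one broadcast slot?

Merged: 4:25 am–5:15 am, 7:00 am–8:45 am, 10:15 am–11:20 am.
Lengths: 50 min + 1 h 45 min + 1 h 5 min = 3 h 40 min.

3 h 40 min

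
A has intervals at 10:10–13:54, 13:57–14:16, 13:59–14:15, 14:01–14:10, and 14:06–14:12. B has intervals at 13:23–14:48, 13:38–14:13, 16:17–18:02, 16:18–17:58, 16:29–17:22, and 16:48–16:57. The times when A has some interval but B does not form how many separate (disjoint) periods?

1

First set merges to 10:10-13:54, 13:57-14:16.
Second set merges to 13:23-14:48, 16:17-18:02.
A \ B = 10:10-13:23.
That is 1 disjoint piece.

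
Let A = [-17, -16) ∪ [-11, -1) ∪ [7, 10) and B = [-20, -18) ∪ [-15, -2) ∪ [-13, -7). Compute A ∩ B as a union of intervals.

[-11, -2)

B, merged: [-20, -18), [-15, -2).
[-17, -16): no overlap with the second set.
[-11, -1) meets the second set on [-11, -2).
[7, 10): no overlap with the second set.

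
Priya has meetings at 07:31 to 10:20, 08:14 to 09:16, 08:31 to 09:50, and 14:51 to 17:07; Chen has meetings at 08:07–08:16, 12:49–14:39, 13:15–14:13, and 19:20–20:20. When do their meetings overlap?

08:07–08:16

Merge the first list: 07:31–10:20, 14:51–17:07.
Merge the second list: 08:07–08:16, 12:49–14:39, 19:20–20:20.
07:31–10:20 ∩ B → 08:07–08:16.
14:51–17:07 meets no B interval.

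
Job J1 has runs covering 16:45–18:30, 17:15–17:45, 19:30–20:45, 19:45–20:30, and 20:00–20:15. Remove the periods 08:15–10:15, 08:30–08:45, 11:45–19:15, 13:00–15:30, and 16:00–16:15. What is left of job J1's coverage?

First set merges to 16:45–18:30, 19:30–20:45.
Second set merges to 08:15–10:15, 11:45–19:15.
16:45–18:30: entirely removed.
19:30–20:45: nothing removed.

19:30–20:45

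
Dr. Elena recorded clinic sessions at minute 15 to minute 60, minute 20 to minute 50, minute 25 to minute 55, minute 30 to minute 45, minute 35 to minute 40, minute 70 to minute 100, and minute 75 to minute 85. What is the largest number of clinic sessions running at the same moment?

5

Sweep endpoints in order; track running count of active intervals.
Peak of 5 reached at minute 35.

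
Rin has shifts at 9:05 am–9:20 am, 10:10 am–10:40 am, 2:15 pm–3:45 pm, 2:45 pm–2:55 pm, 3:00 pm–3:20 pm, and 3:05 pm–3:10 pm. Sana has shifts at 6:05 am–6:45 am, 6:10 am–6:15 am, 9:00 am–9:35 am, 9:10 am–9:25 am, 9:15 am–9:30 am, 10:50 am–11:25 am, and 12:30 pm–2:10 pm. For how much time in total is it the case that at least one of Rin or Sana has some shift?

Merge the first list: 9:05 am–9:20 am, 10:10 am–10:40 am, 2:15 pm–3:45 pm.
Merge the second list: 6:05 am–6:45 am, 9:00 am–9:35 am, 10:50 am–11:25 am, 12:30 pm–2:10 pm.
A ∪ B = 6:05 am–6:45 am, 9:00 am–9:35 am, 10:10 am–10:40 am, 10:50 am–11:25 am, 12:30 pm–2:10 pm, 2:15 pm–3:45 pm.
Total: 40 min + 35 min + 30 min + 35 min + 1 h 40 min + 1 h 30 min = 5 h 30 min.

5 h 30 min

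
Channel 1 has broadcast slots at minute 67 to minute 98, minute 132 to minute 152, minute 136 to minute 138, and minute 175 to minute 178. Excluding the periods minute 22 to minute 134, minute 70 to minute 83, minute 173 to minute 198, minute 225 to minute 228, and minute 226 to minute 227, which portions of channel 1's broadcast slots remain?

Merge the first list: minute 67 to minute 98, minute 132 to minute 152, minute 175 to minute 178.
Merge the second list: minute 22 to minute 134, minute 173 to minute 198, minute 225 to minute 228.
minute 67 to minute 98: fully covered by B → removed.
minute 132 to minute 152 minus B → minute 134 to minute 152.
minute 175 to minute 178: fully covered by B → removed.

minute 134 to minute 152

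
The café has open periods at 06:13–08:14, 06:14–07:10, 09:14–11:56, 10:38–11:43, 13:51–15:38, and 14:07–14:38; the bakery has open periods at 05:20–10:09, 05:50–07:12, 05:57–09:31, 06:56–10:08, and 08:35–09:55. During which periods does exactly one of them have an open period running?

A, merged: 06:13-08:14, 09:14-11:56, 13:51-15:38.
B, merged: 05:20-10:09.
A \ B = 10:09-11:56, 13:51-15:38.
B \ A = 05:20-06:13, 08:14-09:14.
Union of the two gives the symmetric difference.

05:20-06:13, 08:14-09:14, 10:09-11:56, 13:51-15:38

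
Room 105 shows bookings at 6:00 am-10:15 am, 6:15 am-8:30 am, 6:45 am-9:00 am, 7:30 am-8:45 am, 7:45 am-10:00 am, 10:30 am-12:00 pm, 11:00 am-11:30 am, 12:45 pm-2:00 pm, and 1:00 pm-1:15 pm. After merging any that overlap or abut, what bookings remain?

6:00 am–10:15 am, 10:30 am–12:00 pm, 12:45 pm–2:00 pm

6:15 am–8:30 am overlaps/touches 6:00 am–10:15 am → extend to 6:00 am–10:15 am.
6:45 am–9:00 am overlaps/touches 6:00 am–10:15 am → extend to 6:00 am–10:15 am.
7:30 am–8:45 am overlaps/touches 6:00 am–10:15 am → extend to 6:00 am–10:15 am.
7:45 am–10:00 am overlaps/touches 6:00 am–10:15 am → extend to 6:00 am–10:15 am.
10:30 am–12:00 pm is disjoint → start new block.
11:00 am–11:30 am overlaps/touches 10:30 am–12:00 pm → extend to 10:30 am–12:00 pm.
12:45 pm–2:00 pm is disjoint → start new block.
1:00 pm–1:15 pm overlaps/touches 12:45 pm–2:00 pm → extend to 12:45 pm–2:00 pm.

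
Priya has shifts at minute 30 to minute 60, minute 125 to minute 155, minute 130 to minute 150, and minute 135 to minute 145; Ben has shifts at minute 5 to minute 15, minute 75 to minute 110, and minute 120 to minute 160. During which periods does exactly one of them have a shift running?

Merge the first list: minute 30 to minute 60, minute 125 to minute 155.
A but not B: minute 30 to minute 60.
B but not A: minute 5 to minute 15, minute 75 to minute 110, minute 120 to minute 125, minute 155 to minute 160.
Combining gives A △ B.

minute 5 to minute 15, minute 30 to minute 60, minute 75 to minute 110, minute 120 to minute 125, minute 155 to minute 160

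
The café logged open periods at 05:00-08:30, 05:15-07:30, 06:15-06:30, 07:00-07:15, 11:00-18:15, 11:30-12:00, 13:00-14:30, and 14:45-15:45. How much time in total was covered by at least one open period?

10 h 45 min

Merged: 05:00–08:30, 11:00–18:15.
Lengths: 3 h 30 min + 7 h 15 min = 10 h 45 min.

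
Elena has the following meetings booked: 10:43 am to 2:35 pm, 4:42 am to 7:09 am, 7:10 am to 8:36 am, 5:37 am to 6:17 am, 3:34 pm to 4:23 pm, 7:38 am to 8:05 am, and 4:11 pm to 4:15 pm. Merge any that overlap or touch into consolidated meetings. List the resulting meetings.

Sort by start: 4:42 am-7:09 am, 5:37 am-6:17 am, 7:10 am-8:36 am, 7:38 am-8:05 am, 10:43 am-2:35 pm, 3:34 pm-4:23 pm, 4:11 pm-4:15 pm.
5:37 am-6:17 am overlaps/touches 4:42 am-7:09 am → extend to 4:42 am-7:09 am.
7:10 am-8:36 am is disjoint → start new block.
7:38 am-8:05 am overlaps/touches 7:10 am-8:36 am → extend to 7:10 am-8:36 am.
10:43 am-2:35 pm is disjoint → start new block.
3:34 pm-4:23 pm is disjoint → start new block.
4:11 pm-4:15 pm overlaps/touches 3:34 pm-4:23 pm → extend to 3:34 pm-4:23 pm.

4:42 am-7:09 am, 7:10 am-8:36 am, 10:43 am-2:35 pm, 3:34 pm-4:23 pm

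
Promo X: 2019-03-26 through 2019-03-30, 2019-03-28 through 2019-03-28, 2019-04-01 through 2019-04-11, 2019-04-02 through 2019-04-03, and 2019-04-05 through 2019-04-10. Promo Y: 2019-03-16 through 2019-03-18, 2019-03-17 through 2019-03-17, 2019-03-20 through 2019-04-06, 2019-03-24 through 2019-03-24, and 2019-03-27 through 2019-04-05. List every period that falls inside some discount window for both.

2019-03-26 through 2019-03-30, 2019-04-01 through 2019-04-06

Merge the first list: 2019-03-26 through 2019-03-30, 2019-04-01 through 2019-04-11.
Merge the second list: 2019-03-16 through 2019-03-18, 2019-03-20 through 2019-04-06.
2019-03-26 through 2019-03-30 meets the second set on 2019-03-26 through 2019-03-30.
2019-04-01 through 2019-04-11 meets the second set on 2019-04-01 through 2019-04-06.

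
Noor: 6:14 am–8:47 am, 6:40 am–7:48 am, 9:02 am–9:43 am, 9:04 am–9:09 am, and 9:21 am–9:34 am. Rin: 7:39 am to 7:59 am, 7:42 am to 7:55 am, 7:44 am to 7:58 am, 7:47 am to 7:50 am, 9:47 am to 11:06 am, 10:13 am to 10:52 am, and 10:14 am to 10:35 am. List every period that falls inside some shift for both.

7:39 am-7:59 am

Merge the first list: 6:14 am-8:47 am, 9:02 am-9:43 am.
Merge the second list: 7:39 am-7:59 am, 9:47 am-11:06 am.
6:14 am-8:47 am meets the second set on 7:39 am-7:59 am.
9:02 am-9:43 am: no overlap with the second set.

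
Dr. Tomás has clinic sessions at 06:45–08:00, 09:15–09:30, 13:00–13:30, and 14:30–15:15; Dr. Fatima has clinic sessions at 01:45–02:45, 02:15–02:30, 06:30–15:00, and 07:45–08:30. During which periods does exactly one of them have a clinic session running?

Second set merges to 01:45–02:45, 06:30–15:00.
A \ B = 15:00–15:15.
B \ A = 01:45–02:45, 06:30–06:45, 08:00–09:15, 09:30–13:00, 13:30–14:30.
Union of the two gives the symmetric difference.

01:45–02:45, 06:30–06:45, 08:00–09:15, 09:30–13:00, 13:30–14:30, 15:00–15:15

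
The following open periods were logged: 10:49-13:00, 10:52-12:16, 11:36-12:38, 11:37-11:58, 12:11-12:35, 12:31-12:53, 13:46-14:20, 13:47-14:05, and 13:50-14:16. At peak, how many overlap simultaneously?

Walk the sorted start/end points keeping a running depth.
The depth first hits 4 at 11:37.

4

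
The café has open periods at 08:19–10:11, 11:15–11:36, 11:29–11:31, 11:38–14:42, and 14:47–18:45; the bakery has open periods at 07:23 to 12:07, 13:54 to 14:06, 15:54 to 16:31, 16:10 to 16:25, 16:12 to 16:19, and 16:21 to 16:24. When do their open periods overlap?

First set merges to 08:19–10:11, 11:15–11:36, 11:38–14:42, 14:47–18:45.
Second set merges to 07:23–12:07, 13:54–14:06, 15:54–16:31.
08:19–10:11 ∩ B → 08:19–10:11.
11:15–11:36 ∩ B → 11:15–11:36.
11:38–14:42 ∩ B → 11:38–12:07, 13:54–14:06.
14:47–18:45 ∩ B → 15:54–16:31.

08:19–10:11, 11:15–11:36, 11:38–12:07, 13:54–14:06, 15:54–16:31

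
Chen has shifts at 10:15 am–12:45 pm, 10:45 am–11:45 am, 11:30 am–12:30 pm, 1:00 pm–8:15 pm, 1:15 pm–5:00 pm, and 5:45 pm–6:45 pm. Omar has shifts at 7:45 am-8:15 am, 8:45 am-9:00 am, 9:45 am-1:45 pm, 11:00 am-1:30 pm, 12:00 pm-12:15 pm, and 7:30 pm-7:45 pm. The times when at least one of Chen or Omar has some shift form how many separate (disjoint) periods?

3

Merge the first list: 10:15 am–12:45 pm, 1:00 pm–8:15 pm.
Merge the second list: 7:45 am–8:15 am, 8:45 am–9:00 am, 9:45 am–1:45 pm, 7:30 pm–7:45 pm.
A ∪ B = 7:45 am–8:15 am, 8:45 am–9:00 am, 9:45 am–8:15 pm.
That is 3 disjoint pieces.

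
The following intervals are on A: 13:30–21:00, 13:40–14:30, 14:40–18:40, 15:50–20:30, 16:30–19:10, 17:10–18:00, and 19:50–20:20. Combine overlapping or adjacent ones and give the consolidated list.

13:40–14:30 overlaps/touches 13:30–21:00 → extend to 13:30–21:00.
14:40–18:40 overlaps/touches 13:30–21:00 → extend to 13:30–21:00.
15:50–20:30 overlaps/touches 13:30–21:00 → extend to 13:30–21:00.
16:30–19:10 overlaps/touches 13:30–21:00 → extend to 13:30–21:00.
17:10–18:00 overlaps/touches 13:30–21:00 → extend to 13:30–21:00.
19:50–20:20 overlaps/touches 13:30–21:00 → extend to 13:30–21:00.

13:30–21:00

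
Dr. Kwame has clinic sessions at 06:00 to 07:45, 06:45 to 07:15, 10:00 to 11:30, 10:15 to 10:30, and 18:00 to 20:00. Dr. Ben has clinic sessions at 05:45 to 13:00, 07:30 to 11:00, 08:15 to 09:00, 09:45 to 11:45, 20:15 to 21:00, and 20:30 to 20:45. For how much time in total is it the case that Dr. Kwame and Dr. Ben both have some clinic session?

Merge the first list: 06:00–07:45, 10:00–11:30, 18:00–20:00.
Merge the second list: 05:45–13:00, 20:15–21:00.
A ∩ B = 06:00–07:45, 10:00–11:30.
Total: 1 h 45 min + 1 h 30 min = 3 h 15 min.

3 h 15 min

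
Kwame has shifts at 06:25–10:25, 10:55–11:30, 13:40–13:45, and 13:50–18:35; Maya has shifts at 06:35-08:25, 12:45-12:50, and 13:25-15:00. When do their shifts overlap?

06:35–08:25, 13:40–13:45, 13:50–15:00

06:25–10:25 meets the second set on 06:35–08:25.
10:55–11:30: no overlap with the second set.
13:40–13:45 meets the second set on 13:40–13:45.
13:50–18:35 meets the second set on 13:50–15:00.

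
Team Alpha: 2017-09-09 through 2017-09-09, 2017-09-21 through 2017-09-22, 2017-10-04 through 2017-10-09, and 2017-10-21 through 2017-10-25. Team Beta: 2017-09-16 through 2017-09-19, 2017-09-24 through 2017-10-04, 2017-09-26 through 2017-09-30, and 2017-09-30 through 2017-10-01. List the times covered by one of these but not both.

2017-09-09 through 2017-09-09, 2017-09-16 through 2017-09-19, 2017-09-21 through 2017-09-22, 2017-09-24 through 2017-10-03, 2017-10-05 through 2017-10-09, 2017-10-21 through 2017-10-25

Second set merges to 2017-09-16 through 2017-09-19, 2017-09-24 through 2017-10-04.
Only in the first: 2017-09-09 through 2017-09-09, 2017-09-21 through 2017-09-22, 2017-10-05 through 2017-10-09, 2017-10-21 through 2017-10-25.
Only in the second: 2017-09-16 through 2017-09-19, 2017-09-24 through 2017-10-03.
Together these are the periods covered by exactly one.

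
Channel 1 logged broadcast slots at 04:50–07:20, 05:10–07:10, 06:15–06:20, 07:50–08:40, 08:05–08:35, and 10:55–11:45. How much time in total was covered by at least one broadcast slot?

4 h 10 min

Merged: 04:50–07:20, 07:50–08:40, 10:55–11:45.
Lengths: 2 h 30 min + 50 min + 50 min = 4 h 10 min.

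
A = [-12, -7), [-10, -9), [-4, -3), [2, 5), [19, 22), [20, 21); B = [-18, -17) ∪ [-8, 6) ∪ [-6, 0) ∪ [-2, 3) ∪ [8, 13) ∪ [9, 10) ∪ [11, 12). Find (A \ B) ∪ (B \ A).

Merge the first list: [-12, -7), [-4, -3), [2, 5), [19, 22).
Merge the second list: [-18, -17), [-8, 6), [8, 13).
A but not B: [-12, -8), [19, 22).
B but not A: [-18, -17), [-7, -4), [-3, 2), [5, 6), [8, 13).
Combining gives A △ B.

[-18, -17) ∪ [-12, -8) ∪ [-7, -4) ∪ [-3, 2) ∪ [5, 6) ∪ [8, 13) ∪ [19, 22)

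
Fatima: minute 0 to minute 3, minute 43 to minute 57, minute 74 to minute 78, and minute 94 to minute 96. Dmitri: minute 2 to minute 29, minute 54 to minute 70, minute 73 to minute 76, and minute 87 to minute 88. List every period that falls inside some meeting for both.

minute 2 to minute 3, minute 54 to minute 57, minute 74 to minute 76

minute 0 to minute 3 meets the second set on minute 2 to minute 3.
minute 43 to minute 57 meets the second set on minute 54 to minute 57.
minute 74 to minute 78 meets the second set on minute 74 to minute 76.
minute 94 to minute 96: no overlap with the second set.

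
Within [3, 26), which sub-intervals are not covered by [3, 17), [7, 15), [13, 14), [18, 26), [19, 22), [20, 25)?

[17, 18)

Covered (merged): [3, 17), [18, 26).
Gaps within [3, 26): [17, 18).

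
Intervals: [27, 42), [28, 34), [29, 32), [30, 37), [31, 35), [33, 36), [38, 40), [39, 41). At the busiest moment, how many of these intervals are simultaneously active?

Sweep endpoints in order; track running count of active intervals.
Peak of 5 reached at 31.

5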